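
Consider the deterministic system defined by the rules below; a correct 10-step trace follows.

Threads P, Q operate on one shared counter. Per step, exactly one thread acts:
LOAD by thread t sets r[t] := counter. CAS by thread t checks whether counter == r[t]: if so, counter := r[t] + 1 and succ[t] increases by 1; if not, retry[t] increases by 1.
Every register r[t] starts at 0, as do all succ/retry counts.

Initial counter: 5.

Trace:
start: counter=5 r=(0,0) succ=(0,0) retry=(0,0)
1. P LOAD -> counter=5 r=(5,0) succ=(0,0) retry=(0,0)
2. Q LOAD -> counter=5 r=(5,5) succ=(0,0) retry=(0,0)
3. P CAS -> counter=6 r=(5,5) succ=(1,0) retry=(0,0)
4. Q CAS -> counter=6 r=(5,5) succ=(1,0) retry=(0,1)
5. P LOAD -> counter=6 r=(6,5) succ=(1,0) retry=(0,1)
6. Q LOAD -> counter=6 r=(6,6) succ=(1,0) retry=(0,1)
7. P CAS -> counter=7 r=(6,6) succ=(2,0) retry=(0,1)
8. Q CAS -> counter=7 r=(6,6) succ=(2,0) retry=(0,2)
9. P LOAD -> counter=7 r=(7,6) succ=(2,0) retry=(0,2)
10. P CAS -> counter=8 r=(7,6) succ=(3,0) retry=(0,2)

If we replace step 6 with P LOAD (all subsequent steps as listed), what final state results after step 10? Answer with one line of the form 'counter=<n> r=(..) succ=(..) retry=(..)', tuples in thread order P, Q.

(re-executing from step 6 with the substitution; state before step 6: counter=6 r=(6,5) succ=(1,0) retry=(0,1))
6. P LOAD -> counter=6 r=(6,5) succ=(1,0) retry=(0,1)
7. P CAS -> counter=7 r=(6,5) succ=(2,0) retry=(0,1)
8. Q CAS -> counter=7 r=(6,5) succ=(2,0) retry=(0,2)
9. P LOAD -> counter=7 r=(7,5) succ=(2,0) retry=(0,2)
10. P CAS -> counter=8 r=(7,5) succ=(3,0) retry=(0,2)

counter=8 r=(7,5) succ=(3,0) retry=(0,2)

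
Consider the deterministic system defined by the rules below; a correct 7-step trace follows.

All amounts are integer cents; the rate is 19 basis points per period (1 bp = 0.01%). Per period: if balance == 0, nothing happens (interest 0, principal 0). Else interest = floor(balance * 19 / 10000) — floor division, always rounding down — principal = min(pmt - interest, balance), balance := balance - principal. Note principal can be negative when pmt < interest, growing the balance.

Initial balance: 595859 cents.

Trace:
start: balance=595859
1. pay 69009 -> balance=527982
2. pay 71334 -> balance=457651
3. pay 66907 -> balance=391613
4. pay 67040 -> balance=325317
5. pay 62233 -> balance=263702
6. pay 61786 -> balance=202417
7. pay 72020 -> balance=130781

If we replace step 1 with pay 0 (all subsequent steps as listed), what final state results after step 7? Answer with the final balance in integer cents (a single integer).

(re-executing from step 1 with the substitution; state before step 1: balance=595859)
1. pay 0 -> balance=596991
2. pay 71334 -> balance=526791
3. pay 66907 -> balance=460884
4. pay 67040 -> balance=394719
5. pay 62233 -> balance=333235
6. pay 61786 -> balance=272082
7. pay 72020 -> balance=200578

200578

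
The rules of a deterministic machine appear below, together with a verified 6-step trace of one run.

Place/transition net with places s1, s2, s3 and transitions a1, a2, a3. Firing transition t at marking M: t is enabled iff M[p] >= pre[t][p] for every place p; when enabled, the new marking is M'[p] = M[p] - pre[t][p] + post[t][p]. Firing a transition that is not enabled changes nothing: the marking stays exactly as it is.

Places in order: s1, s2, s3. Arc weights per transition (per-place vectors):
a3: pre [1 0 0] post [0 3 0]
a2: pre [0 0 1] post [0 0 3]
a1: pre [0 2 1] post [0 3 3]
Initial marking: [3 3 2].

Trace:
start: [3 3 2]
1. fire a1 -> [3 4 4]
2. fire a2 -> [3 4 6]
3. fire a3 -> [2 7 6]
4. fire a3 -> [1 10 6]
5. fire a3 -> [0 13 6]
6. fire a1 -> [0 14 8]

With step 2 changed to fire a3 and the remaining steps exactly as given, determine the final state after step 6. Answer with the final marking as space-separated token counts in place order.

0 14 6

(re-executing from step 2 with the substitution; state before step 2: [3 4 4])
2. fire a3 -> [2 7 4]
3. fire a3 -> [1 10 4]
4. fire a3 -> [0 13 4]
5. fire a3 -> [0 13 4]
6. fire a1 -> [0 14 6]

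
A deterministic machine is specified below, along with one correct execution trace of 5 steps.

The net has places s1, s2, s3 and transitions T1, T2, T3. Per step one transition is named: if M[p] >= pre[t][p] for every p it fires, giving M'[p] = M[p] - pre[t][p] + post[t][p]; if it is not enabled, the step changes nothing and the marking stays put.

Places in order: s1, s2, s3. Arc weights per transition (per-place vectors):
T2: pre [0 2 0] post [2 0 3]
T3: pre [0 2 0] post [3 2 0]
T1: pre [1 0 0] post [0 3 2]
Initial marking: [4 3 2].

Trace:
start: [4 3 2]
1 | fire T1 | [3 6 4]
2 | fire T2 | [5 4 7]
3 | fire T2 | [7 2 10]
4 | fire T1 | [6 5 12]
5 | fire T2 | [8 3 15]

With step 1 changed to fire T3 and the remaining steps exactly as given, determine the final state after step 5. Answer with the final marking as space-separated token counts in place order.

(re-executing from step 1 with the substitution; state before step 1: [4 3 2])
1 | fire T3 | [7 3 2]
2 | fire T2 | [9 1 5]
3 | fire T2 | [9 1 5]
4 | fire T1 | [8 4 7]
5 | fire T2 | [10 2 10]

10 2 10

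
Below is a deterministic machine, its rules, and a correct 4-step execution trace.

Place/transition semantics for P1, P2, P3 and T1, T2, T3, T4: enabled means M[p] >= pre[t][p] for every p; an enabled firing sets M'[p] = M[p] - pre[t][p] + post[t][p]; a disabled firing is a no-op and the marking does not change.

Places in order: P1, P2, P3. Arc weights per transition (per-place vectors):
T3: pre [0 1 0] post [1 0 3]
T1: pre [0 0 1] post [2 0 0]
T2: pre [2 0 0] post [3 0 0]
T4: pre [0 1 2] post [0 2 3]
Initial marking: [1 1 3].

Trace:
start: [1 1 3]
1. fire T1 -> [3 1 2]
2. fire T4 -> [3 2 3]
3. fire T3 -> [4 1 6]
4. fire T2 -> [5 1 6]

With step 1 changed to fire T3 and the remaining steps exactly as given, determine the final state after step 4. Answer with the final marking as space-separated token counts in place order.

3 0 6

(re-executing from step 1 with the substitution; state before step 1: [1 1 3])
1. fire T3 -> [2 0 6]
2. fire T4 -> [2 0 6]
3. fire T3 -> [2 0 6]
4. fire T2 -> [3 0 6]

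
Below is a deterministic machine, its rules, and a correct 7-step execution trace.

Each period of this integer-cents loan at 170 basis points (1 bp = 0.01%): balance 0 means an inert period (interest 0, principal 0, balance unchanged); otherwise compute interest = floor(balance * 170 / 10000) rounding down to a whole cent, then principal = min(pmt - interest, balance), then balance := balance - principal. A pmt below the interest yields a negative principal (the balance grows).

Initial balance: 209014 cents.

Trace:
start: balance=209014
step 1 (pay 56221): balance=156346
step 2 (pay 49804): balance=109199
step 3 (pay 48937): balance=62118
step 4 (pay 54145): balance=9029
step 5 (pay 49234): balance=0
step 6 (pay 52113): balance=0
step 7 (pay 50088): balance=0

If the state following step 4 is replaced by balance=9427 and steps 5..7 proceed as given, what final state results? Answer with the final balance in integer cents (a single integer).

state after step 4 := balance=9427
step 5 (pay 49234): balance=0
step 6 (pay 52113): balance=0
step 7 (pay 50088): balance=0

0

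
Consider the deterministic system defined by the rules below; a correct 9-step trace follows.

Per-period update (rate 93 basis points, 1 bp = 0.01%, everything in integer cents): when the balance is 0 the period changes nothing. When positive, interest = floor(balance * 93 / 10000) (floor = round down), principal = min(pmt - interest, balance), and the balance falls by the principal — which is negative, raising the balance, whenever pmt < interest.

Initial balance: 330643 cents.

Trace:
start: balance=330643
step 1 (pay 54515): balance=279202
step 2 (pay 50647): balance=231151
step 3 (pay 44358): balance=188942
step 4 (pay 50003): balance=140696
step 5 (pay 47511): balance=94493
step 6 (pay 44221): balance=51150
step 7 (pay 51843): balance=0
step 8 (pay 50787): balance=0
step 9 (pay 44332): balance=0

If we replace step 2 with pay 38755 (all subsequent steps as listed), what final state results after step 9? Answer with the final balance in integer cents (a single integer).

(re-executing from step 2 with the substitution; state before step 2: balance=279202)
step 2 (pay 38755): balance=243043
step 3 (pay 44358): balance=200945
step 4 (pay 50003): balance=152810
step 5 (pay 47511): balance=106720
step 6 (pay 44221): balance=63491
step 7 (pay 51843): balance=12238
step 8 (pay 50787): balance=0
step 9 (pay 44332): balance=0

0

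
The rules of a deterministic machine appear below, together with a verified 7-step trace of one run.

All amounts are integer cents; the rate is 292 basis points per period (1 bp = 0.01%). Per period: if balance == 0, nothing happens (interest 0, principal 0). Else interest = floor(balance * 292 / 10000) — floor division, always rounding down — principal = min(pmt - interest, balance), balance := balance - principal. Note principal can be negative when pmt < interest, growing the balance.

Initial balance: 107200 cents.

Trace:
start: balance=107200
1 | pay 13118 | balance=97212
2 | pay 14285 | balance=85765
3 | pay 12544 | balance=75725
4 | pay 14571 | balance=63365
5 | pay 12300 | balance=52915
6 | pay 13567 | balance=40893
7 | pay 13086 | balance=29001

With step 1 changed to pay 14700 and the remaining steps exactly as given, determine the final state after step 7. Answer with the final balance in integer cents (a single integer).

(re-executing from step 1 with the substitution; state before step 1: balance=107200)
1 | pay 14700 | balance=95630
2 | pay 14285 | balance=84137
3 | pay 12544 | balance=74049
4 | pay 14571 | balance=61640
5 | pay 12300 | balance=51139
6 | pay 13567 | balance=39065
7 | pay 13086 | balance=27119

27119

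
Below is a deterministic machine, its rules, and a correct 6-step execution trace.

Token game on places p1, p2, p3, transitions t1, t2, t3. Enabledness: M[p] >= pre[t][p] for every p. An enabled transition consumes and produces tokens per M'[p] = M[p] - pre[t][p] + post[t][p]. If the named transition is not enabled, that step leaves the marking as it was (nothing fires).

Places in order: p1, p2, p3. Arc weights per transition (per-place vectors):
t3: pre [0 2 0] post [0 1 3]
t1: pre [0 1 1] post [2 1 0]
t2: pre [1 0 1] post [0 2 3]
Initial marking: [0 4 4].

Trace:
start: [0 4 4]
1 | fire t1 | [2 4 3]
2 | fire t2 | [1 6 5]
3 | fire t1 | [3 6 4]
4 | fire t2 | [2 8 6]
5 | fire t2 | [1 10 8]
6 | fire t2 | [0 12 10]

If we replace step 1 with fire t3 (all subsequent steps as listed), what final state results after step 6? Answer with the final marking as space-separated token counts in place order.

(re-executing from step 1 with the substitution; state before step 1: [0 4 4])
1 | fire t3 | [0 3 7]
2 | fire t2 | [0 3 7]
3 | fire t1 | [2 3 6]
4 | fire t2 | [1 5 8]
5 | fire t2 | [0 7 10]
6 | fire t2 | [0 7 10]

0 7 10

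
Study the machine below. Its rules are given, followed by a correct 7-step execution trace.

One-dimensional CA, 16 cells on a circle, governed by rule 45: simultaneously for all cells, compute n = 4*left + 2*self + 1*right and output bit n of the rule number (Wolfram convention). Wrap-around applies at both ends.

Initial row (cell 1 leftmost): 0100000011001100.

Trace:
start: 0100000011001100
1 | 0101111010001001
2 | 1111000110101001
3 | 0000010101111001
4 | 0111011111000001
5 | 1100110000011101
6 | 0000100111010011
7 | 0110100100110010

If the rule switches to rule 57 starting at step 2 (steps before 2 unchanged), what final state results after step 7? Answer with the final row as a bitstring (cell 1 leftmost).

0101010101010101

(re-executing steps 2..7 under rule 57; state before step 2: 0101111010001001)
2 | 1011000101100100
3 | 0110110011010010
4 | 0101101010101001
5 | 1011010101010100
6 | 0110101010101010
7 | 0101010101010101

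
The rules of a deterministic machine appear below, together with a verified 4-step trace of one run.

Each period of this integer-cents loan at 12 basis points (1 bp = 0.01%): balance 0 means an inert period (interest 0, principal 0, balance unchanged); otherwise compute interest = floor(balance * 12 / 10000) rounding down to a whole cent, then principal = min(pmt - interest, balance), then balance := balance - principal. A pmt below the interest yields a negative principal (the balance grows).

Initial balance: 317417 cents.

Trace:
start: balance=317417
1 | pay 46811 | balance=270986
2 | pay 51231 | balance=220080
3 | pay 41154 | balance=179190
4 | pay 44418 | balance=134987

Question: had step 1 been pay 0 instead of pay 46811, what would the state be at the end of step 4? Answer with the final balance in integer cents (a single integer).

(re-executing from step 1 with the substitution; state before step 1: balance=317417)
1 | pay 0 | balance=317797
2 | pay 51231 | balance=266947
3 | pay 41154 | balance=226113
4 | pay 44418 | balance=181966

181966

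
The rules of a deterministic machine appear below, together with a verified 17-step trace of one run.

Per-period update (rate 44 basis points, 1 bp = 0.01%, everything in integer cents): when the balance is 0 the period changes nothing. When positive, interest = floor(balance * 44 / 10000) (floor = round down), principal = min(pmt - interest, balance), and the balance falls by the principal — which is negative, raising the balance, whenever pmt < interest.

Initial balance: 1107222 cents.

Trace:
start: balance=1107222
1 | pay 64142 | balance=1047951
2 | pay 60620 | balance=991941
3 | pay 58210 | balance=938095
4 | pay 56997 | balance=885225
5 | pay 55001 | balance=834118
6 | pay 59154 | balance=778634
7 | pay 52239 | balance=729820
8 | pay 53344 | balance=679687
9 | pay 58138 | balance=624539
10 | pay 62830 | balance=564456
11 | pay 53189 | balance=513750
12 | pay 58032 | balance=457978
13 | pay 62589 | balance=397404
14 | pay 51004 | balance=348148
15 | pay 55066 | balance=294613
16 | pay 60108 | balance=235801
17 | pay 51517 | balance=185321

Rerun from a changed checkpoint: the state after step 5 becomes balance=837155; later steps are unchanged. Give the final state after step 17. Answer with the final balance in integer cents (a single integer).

188523

state after step 5 := balance=837155
6 | pay 59154 | balance=781684
7 | pay 52239 | balance=732884
8 | pay 53344 | balance=682764
9 | pay 58138 | balance=627630
10 | pay 62830 | balance=567561
11 | pay 53189 | balance=516869
12 | pay 58032 | balance=461111
13 | pay 62589 | balance=400550
14 | pay 51004 | balance=351308
15 | pay 55066 | balance=297787
16 | pay 60108 | balance=238989
17 | pay 51517 | balance=188523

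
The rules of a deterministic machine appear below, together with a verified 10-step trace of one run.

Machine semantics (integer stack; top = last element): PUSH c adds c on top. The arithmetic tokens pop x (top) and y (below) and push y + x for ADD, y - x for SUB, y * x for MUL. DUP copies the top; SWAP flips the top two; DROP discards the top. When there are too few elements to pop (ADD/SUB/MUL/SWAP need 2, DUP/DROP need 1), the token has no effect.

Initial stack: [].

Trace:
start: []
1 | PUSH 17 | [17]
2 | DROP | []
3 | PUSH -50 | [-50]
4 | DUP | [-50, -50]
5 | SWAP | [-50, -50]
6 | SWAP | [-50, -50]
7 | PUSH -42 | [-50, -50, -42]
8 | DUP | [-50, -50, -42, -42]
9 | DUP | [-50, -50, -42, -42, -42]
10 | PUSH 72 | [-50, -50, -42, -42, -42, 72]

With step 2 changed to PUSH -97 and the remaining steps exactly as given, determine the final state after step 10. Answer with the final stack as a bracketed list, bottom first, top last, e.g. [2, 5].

(re-executing from step 2 with the substitution; state before step 2: [17])
2 | PUSH -97 | [17, -97]
3 | PUSH -50 | [17, -97, -50]
4 | DUP | [17, -97, -50, -50]
5 | SWAP | [17, -97, -50, -50]
6 | SWAP | [17, -97, -50, -50]
7 | PUSH -42 | [17, -97, -50, -50, -42]
8 | DUP | [17, -97, -50, -50, -42, -42]
9 | DUP | [17, -97, -50, -50, -42, -42, -42]
10 | PUSH 72 | [17, -97, -50, -50, -42, -42, -42, 72]

[17, -97, -50, -50, -42, -42, -42, 72]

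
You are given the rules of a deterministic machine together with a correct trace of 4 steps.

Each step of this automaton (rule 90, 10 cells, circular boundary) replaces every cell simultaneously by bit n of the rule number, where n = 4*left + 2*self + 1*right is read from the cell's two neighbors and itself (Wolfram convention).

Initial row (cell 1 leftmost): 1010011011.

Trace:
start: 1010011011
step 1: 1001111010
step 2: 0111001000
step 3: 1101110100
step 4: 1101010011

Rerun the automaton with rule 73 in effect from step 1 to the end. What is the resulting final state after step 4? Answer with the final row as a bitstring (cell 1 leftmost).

(re-executing steps 1..4 under rule 73; state before step 1: 1010011011)
step 1: 1000011010
step 2: 0011011000
step 3: 1011011011
step 4: 1011011010

1011011010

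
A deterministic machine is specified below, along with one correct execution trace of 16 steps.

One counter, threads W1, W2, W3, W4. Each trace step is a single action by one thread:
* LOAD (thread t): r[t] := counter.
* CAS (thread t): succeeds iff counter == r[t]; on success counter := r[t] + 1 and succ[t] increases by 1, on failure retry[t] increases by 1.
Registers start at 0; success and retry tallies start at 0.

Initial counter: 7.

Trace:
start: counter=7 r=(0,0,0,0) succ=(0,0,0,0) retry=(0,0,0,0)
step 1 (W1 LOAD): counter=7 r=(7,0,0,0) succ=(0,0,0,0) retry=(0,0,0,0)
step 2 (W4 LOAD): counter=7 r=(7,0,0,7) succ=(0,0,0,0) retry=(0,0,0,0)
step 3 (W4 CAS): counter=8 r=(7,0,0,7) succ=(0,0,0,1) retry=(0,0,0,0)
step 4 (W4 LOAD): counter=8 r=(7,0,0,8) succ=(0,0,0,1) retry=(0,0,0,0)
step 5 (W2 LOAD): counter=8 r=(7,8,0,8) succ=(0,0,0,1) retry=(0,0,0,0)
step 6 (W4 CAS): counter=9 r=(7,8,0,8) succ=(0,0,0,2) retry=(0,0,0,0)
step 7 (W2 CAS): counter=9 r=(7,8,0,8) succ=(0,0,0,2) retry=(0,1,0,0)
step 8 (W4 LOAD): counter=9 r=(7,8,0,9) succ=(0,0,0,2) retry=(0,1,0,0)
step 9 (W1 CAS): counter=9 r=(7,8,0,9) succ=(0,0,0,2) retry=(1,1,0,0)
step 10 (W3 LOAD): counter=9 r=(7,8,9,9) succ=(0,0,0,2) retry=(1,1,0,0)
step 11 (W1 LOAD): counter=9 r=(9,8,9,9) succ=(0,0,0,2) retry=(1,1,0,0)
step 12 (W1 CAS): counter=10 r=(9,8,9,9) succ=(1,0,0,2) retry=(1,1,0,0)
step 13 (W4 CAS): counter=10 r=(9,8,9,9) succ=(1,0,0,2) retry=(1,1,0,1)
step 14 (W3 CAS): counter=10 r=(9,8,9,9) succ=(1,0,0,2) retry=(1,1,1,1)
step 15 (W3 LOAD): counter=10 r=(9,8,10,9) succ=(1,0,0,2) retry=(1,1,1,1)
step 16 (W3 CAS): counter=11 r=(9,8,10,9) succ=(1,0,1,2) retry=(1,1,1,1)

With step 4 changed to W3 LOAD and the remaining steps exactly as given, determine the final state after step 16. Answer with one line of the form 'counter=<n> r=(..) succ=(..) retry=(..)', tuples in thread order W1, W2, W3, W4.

counter=11 r=(9,8,10,9) succ=(1,1,1,1) retry=(1,0,1,2)

(re-executing from step 4 with the substitution; state before step 4: counter=8 r=(7,0,0,7) succ=(0,0,0,1) retry=(0,0,0,0))
step 4 (W3 LOAD): counter=8 r=(7,0,8,7) succ=(0,0,0,1) retry=(0,0,0,0)
step 5 (W2 LOAD): counter=8 r=(7,8,8,7) succ=(0,0,0,1) retry=(0,0,0,0)
step 6 (W4 CAS): counter=8 r=(7,8,8,7) succ=(0,0,0,1) retry=(0,0,0,1)
step 7 (W2 CAS): counter=9 r=(7,8,8,7) succ=(0,1,0,1) retry=(0,0,0,1)
step 8 (W4 LOAD): counter=9 r=(7,8,8,9) succ=(0,1,0,1) retry=(0,0,0,1)
step 9 (W1 CAS): counter=9 r=(7,8,8,9) succ=(0,1,0,1) retry=(1,0,0,1)
step 10 (W3 LOAD): counter=9 r=(7,8,9,9) succ=(0,1,0,1) retry=(1,0,0,1)
step 11 (W1 LOAD): counter=9 r=(9,8,9,9) succ=(0,1,0,1) retry=(1,0,0,1)
step 12 (W1 CAS): counter=10 r=(9,8,9,9) succ=(1,1,0,1) retry=(1,0,0,1)
step 13 (W4 CAS): counter=10 r=(9,8,9,9) succ=(1,1,0,1) retry=(1,0,0,2)
step 14 (W3 CAS): counter=10 r=(9,8,9,9) succ=(1,1,0,1) retry=(1,0,1,2)
step 15 (W3 LOAD): counter=10 r=(9,8,10,9) succ=(1,1,0,1) retry=(1,0,1,2)
step 16 (W3 CAS): counter=11 r=(9,8,10,9) succ=(1,1,1,1) retry=(1,0,1,2)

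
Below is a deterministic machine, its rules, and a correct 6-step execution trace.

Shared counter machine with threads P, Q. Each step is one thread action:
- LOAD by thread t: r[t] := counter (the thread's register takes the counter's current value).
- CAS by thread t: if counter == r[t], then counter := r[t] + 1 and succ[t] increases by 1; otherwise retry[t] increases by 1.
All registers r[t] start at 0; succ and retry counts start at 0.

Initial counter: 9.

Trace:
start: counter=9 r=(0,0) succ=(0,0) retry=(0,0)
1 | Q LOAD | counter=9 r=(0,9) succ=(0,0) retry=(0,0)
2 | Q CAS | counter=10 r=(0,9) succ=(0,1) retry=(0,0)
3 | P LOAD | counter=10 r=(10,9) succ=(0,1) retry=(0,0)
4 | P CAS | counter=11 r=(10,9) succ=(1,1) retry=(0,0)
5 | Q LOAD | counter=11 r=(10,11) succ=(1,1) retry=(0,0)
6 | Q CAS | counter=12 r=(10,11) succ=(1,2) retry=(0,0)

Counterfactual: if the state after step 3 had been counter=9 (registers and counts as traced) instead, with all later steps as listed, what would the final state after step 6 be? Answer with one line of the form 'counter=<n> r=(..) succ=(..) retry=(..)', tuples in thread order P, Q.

counter=10 r=(10,9) succ=(0,2) retry=(1,0)

state after step 3 := counter=9 r=(10,9) succ=(0,1) retry=(0,0)
4 | P CAS | counter=9 r=(10,9) succ=(0,1) retry=(1,0)
5 | Q LOAD | counter=9 r=(10,9) succ=(0,1) retry=(1,0)
6 | Q CAS | counter=10 r=(10,9) succ=(0,2) retry=(1,0)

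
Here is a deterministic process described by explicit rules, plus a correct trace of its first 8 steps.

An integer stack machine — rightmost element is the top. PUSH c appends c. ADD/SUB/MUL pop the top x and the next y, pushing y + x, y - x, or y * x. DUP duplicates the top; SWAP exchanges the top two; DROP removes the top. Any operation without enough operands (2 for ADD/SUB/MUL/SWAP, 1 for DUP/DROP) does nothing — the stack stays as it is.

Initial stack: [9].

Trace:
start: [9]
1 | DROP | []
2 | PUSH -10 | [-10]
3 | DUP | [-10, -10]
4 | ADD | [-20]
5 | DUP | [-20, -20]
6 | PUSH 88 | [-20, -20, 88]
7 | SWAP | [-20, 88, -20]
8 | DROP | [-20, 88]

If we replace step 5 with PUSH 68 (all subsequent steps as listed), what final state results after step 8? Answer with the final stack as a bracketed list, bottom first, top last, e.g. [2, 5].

[-20, 88]

(re-executing from step 5 with the substitution; state before step 5: [-20])
5 | PUSH 68 | [-20, 68]
6 | PUSH 88 | [-20, 68, 88]
7 | SWAP | [-20, 88, 68]
8 | DROP | [-20, 88]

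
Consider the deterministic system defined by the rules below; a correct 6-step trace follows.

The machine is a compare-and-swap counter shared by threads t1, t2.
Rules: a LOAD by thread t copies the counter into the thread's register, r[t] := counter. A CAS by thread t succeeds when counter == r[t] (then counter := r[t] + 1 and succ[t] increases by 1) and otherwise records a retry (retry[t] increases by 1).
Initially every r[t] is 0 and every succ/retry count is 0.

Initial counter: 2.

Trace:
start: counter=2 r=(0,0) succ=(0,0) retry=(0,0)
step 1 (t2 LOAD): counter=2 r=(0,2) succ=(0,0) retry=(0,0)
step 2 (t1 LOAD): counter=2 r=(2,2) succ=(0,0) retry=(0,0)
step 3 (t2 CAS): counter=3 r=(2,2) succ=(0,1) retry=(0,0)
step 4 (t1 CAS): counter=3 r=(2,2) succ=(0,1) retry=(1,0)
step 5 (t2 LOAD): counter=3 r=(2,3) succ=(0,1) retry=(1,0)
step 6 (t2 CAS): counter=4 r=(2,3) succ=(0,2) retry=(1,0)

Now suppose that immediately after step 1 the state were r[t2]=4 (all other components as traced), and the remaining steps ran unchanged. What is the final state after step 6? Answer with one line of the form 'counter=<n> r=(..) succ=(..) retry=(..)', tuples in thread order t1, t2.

counter=4 r=(2,3) succ=(1,1) retry=(0,1)

state after step 1 := counter=2 r=(0,4) succ=(0,0) retry=(0,0)
step 2 (t1 LOAD): counter=2 r=(2,4) succ=(0,0) retry=(0,0)
step 3 (t2 CAS): counter=2 r=(2,4) succ=(0,0) retry=(0,1)
step 4 (t1 CAS): counter=3 r=(2,4) succ=(1,0) retry=(0,1)
step 5 (t2 LOAD): counter=3 r=(2,3) succ=(1,0) retry=(0,1)
step 6 (t2 CAS): counter=4 r=(2,3) succ=(1,1) retry=(0,1)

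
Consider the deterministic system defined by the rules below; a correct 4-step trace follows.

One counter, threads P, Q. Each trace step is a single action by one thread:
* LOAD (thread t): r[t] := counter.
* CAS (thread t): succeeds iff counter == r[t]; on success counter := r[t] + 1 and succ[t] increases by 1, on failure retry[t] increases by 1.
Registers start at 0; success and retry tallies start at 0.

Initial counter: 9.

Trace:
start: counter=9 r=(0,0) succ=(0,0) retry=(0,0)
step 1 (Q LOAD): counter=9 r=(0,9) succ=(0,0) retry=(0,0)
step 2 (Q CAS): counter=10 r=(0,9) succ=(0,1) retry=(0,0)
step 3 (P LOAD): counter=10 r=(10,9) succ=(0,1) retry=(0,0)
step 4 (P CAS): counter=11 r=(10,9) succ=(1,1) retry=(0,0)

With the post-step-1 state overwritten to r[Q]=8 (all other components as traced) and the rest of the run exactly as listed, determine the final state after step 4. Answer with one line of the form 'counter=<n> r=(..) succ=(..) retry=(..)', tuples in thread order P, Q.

state after step 1 := counter=9 r=(0,8) succ=(0,0) retry=(0,0)
step 2 (Q CAS): counter=9 r=(0,8) succ=(0,0) retry=(0,1)
step 3 (P LOAD): counter=9 r=(9,8) succ=(0,0) retry=(0,1)
step 4 (P CAS): counter=10 r=(9,8) succ=(1,0) retry=(0,1)

counter=10 r=(9,8) succ=(1,0) retry=(0,1)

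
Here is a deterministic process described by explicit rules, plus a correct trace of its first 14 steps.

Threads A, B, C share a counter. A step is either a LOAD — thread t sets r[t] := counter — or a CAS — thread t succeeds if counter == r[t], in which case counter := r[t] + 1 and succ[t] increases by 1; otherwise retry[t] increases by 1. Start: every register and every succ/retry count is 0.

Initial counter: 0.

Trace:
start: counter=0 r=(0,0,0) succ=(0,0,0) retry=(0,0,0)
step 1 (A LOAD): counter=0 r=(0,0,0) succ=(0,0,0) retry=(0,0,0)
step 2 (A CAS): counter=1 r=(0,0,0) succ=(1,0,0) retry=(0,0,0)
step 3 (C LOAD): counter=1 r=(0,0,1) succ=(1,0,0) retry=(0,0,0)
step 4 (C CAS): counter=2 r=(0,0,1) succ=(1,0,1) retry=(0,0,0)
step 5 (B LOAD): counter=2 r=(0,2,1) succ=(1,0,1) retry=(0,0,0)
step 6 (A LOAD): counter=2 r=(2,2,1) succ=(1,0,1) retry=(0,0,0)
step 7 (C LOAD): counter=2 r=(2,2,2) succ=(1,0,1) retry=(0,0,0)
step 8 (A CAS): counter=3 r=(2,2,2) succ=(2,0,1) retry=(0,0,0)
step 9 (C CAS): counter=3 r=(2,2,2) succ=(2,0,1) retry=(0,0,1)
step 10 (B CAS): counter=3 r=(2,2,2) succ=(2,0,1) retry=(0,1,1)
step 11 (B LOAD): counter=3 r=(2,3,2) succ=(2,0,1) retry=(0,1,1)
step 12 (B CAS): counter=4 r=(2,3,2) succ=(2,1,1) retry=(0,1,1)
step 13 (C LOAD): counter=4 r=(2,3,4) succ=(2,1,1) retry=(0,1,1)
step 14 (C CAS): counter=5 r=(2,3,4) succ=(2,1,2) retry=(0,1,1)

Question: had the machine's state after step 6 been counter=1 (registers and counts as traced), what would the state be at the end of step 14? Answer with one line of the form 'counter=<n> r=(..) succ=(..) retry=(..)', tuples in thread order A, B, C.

state after step 6 := counter=1 r=(2,2,1) succ=(1,0,1) retry=(0,0,0)
step 7 (C LOAD): counter=1 r=(2,2,1) succ=(1,0,1) retry=(0,0,0)
step 8 (A CAS): counter=1 r=(2,2,1) succ=(1,0,1) retry=(1,0,0)
step 9 (C CAS): counter=2 r=(2,2,1) succ=(1,0,2) retry=(1,0,0)
step 10 (B CAS): counter=3 r=(2,2,1) succ=(1,1,2) retry=(1,0,0)
step 11 (B LOAD): counter=3 r=(2,3,1) succ=(1,1,2) retry=(1,0,0)
step 12 (B CAS): counter=4 r=(2,3,1) succ=(1,2,2) retry=(1,0,0)
step 13 (C LOAD): counter=4 r=(2,3,4) succ=(1,2,2) retry=(1,0,0)
step 14 (C CAS): counter=5 r=(2,3,4) succ=(1,2,3) retry=(1,0,0)

counter=5 r=(2,3,4) succ=(1,2,3) retry=(1,0,0)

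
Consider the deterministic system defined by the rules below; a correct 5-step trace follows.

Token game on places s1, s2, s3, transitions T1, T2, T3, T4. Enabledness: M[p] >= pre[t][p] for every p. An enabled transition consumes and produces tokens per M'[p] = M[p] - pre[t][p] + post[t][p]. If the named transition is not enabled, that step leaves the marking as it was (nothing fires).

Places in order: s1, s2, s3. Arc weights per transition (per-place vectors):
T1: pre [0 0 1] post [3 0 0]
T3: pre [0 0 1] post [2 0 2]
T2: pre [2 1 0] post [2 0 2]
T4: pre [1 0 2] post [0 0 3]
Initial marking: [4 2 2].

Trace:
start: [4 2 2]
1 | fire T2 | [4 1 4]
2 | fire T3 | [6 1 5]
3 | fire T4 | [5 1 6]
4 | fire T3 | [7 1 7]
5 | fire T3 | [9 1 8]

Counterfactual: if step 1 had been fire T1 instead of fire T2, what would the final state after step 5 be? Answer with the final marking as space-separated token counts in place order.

(re-executing from step 1 with the substitution; state before step 1: [4 2 2])
1 | fire T1 | [7 2 1]
2 | fire T3 | [9 2 2]
3 | fire T4 | [8 2 3]
4 | fire T3 | [10 2 4]
5 | fire T3 | [12 2 5]

12 2 5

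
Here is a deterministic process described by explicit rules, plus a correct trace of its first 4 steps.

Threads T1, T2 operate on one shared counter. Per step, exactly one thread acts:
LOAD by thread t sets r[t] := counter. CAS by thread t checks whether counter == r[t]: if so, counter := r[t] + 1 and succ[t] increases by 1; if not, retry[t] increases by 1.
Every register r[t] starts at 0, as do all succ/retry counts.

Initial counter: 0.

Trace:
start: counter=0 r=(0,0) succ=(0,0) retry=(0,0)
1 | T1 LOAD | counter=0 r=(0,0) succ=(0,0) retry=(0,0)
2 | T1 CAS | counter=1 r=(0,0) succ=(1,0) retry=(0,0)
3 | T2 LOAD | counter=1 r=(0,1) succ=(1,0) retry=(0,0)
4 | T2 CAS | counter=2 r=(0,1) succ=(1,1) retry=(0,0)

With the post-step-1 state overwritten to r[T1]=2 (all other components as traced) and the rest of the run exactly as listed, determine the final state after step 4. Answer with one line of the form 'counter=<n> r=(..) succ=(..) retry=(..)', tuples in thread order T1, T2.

counter=1 r=(2,0) succ=(0,1) retry=(1,0)

state after step 1 := counter=0 r=(2,0) succ=(0,0) retry=(0,0)
2 | T1 CAS | counter=0 r=(2,0) succ=(0,0) retry=(1,0)
3 | T2 LOAD | counter=0 r=(2,0) succ=(0,0) retry=(1,0)
4 | T2 CAS | counter=1 r=(2,0) succ=(0,1) retry=(1,0)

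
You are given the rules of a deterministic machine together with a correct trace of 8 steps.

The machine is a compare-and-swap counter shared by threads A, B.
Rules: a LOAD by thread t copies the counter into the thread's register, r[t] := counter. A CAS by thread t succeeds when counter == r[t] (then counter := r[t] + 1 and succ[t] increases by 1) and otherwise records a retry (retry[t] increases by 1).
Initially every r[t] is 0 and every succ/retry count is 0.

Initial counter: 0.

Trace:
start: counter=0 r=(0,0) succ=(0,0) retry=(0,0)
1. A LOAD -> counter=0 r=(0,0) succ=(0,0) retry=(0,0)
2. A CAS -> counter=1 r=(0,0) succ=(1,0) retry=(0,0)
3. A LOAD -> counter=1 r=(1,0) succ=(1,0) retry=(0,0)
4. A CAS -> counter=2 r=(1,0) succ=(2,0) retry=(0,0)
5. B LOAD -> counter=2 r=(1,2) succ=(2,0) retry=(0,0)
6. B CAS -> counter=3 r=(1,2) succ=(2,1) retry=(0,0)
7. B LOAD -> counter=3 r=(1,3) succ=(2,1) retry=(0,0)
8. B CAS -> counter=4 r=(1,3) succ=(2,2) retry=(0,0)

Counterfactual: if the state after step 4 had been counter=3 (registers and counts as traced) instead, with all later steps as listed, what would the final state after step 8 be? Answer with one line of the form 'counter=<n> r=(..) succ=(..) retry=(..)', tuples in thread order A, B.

counter=5 r=(1,4) succ=(2,2) retry=(0,0)

state after step 4 := counter=3 r=(1,0) succ=(2,0) retry=(0,0)
5. B LOAD -> counter=3 r=(1,3) succ=(2,0) retry=(0,0)
6. B CAS -> counter=4 r=(1,3) succ=(2,1) retry=(0,0)
7. B LOAD -> counter=4 r=(1,4) succ=(2,1) retry=(0,0)
8. B CAS -> counter=5 r=(1,4) succ=(2,2) retry=(0,0)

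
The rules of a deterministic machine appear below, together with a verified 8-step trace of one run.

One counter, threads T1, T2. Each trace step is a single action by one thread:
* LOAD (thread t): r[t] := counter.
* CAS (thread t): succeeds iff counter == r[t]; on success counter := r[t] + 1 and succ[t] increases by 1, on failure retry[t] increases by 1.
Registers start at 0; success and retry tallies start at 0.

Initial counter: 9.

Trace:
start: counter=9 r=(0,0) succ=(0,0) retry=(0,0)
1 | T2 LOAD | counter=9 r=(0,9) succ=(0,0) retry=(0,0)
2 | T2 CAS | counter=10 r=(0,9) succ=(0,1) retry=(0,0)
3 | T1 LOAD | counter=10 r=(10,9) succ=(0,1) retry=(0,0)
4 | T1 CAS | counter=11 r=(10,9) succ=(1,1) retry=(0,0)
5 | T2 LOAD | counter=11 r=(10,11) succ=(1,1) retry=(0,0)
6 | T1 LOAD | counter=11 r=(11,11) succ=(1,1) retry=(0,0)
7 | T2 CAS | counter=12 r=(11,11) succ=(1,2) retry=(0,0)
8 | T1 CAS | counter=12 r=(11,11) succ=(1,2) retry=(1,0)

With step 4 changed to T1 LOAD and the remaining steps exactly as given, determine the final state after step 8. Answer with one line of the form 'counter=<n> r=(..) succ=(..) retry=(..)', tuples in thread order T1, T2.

counter=11 r=(10,10) succ=(0,2) retry=(1,0)

(re-executing from step 4 with the substitution; state before step 4: counter=10 r=(10,9) succ=(0,1) retry=(0,0))
4 | T1 LOAD | counter=10 r=(10,9) succ=(0,1) retry=(0,0)
5 | T2 LOAD | counter=10 r=(10,10) succ=(0,1) retry=(0,0)
6 | T1 LOAD | counter=10 r=(10,10) succ=(0,1) retry=(0,0)
7 | T2 CAS | counter=11 r=(10,10) succ=(0,2) retry=(0,0)
8 | T1 CAS | counter=11 r=(10,10) succ=(0,2) retry=(1,0)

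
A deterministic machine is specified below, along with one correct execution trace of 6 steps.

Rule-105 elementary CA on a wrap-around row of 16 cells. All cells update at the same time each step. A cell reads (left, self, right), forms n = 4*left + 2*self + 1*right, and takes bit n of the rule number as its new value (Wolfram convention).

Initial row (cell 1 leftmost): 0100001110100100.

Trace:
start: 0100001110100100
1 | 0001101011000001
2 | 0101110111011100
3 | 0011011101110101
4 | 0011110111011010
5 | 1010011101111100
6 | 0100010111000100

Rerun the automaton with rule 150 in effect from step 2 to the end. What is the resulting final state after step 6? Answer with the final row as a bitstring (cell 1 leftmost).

(re-executing steps 2..6 under rule 150; state before step 2: 0001101011000001)
2 | 1010001000100011
3 | 0011011101110101
4 | 1100001000100101
5 | 1010011101111100
6 | 1011101000111011

1011101000111011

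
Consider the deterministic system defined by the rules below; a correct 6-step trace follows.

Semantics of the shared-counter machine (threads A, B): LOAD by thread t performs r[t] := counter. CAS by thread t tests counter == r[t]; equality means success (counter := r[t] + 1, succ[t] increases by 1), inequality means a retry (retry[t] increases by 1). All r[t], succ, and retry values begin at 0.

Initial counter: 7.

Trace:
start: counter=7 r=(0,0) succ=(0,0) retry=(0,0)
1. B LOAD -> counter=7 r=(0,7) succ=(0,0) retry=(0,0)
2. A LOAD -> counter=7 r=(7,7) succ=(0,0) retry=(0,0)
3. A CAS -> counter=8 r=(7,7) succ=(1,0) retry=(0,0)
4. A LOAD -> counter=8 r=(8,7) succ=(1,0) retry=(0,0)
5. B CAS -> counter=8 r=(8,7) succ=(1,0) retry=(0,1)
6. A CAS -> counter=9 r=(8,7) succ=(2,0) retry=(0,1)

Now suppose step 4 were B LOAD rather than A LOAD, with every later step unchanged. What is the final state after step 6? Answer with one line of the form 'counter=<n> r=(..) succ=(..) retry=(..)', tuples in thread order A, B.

counter=9 r=(7,8) succ=(1,1) retry=(1,0)

(re-executing from step 4 with the substitution; state before step 4: counter=8 r=(7,7) succ=(1,0) retry=(0,0))
4. B LOAD -> counter=8 r=(7,8) succ=(1,0) retry=(0,0)
5. B CAS -> counter=9 r=(7,8) succ=(1,1) retry=(0,0)
6. A CAS -> counter=9 r=(7,8) succ=(1,1) retry=(1,0)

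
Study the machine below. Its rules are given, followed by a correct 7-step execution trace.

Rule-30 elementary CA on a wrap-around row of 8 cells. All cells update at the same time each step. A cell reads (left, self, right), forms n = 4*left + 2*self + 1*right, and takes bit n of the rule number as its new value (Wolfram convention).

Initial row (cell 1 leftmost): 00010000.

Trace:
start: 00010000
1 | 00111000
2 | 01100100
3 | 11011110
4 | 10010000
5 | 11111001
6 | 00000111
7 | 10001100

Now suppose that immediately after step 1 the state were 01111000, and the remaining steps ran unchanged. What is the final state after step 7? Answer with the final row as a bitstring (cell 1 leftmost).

10111010

state after step 1 := 01111000
2 | 11000100
3 | 10101111
4 | 00101000
5 | 01101100
6 | 11001010
7 | 10111010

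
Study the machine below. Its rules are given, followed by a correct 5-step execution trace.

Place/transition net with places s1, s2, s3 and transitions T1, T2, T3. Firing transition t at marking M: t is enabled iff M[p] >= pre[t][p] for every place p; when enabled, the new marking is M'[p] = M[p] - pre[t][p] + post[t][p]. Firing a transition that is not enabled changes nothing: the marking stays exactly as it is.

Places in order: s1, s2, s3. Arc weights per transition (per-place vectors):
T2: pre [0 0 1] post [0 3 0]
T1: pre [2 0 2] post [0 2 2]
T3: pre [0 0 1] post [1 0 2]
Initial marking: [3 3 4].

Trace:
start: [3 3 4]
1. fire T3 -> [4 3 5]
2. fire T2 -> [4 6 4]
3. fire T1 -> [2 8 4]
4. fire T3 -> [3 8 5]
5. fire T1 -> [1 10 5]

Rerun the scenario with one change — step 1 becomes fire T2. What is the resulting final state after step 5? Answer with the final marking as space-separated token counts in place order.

0 13 3

(re-executing from step 1 with the substitution; state before step 1: [3 3 4])
1. fire T2 -> [3 6 3]
2. fire T2 -> [3 9 2]
3. fire T1 -> [1 11 2]
4. fire T3 -> [2 11 3]
5. fire T1 -> [0 13 3]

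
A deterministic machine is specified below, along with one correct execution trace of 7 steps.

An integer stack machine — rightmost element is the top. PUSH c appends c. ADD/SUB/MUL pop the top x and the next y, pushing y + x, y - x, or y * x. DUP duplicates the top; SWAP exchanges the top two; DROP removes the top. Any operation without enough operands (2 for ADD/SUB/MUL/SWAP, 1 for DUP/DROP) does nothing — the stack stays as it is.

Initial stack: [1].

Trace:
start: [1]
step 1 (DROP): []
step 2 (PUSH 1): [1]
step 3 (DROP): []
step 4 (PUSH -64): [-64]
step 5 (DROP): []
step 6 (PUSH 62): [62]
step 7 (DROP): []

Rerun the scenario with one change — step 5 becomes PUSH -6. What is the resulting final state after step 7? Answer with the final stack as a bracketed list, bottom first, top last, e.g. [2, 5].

[-64, -6]

(re-executing from step 5 with the substitution; state before step 5: [-64])
step 5 (PUSH -6): [-64, -6]
step 6 (PUSH 62): [-64, -6, 62]
step 7 (DROP): [-64, -6]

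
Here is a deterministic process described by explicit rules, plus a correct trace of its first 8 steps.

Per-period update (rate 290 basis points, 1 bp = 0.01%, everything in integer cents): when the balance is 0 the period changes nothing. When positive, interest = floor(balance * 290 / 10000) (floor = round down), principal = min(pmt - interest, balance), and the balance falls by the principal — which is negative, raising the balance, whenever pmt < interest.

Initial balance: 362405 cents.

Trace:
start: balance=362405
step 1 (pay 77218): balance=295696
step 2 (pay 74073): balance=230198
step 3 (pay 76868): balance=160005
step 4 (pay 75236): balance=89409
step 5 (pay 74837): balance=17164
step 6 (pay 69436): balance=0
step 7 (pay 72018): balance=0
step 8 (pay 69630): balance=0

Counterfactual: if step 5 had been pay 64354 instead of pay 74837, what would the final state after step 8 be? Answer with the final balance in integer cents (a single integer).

0

(re-executing from step 5 with the substitution; state before step 5: balance=89409)
step 5 (pay 64354): balance=27647
step 6 (pay 69436): balance=0
step 7 (pay 72018): balance=0
step 8 (pay 69630): balance=0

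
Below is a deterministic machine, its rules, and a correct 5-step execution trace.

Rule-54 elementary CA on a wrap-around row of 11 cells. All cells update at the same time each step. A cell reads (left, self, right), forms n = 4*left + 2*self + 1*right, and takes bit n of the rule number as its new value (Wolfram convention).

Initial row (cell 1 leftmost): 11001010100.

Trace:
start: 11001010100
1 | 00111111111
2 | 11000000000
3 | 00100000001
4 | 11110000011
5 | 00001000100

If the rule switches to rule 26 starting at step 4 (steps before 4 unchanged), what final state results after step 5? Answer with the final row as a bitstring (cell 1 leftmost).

(re-executing steps 4..5 under rule 26; state before step 4: 00100000001)
4 | 11010000010
5 | 10001000100

10001000100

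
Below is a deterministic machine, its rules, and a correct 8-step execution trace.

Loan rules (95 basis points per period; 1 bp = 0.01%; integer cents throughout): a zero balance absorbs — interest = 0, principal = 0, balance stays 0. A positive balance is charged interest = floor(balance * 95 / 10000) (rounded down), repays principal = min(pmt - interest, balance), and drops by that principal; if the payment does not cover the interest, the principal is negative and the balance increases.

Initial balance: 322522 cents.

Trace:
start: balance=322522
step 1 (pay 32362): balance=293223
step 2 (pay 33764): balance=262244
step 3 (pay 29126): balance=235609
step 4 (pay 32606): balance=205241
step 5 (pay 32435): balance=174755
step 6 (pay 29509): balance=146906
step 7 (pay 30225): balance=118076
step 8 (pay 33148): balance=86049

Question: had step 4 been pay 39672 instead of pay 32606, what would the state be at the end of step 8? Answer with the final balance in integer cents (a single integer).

(re-executing from step 4 with the substitution; state before step 4: balance=235609)
step 4 (pay 39672): balance=198175
step 5 (pay 32435): balance=167622
step 6 (pay 29509): balance=139705
step 7 (pay 30225): balance=110807
step 8 (pay 33148): balance=78711

78711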